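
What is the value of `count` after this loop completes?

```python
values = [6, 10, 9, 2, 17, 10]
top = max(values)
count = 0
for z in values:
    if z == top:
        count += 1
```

Count of max value 17 in [6, 10, 9, 2, 17, 10]
`count` takes the values: 0 → 1

Answer: 1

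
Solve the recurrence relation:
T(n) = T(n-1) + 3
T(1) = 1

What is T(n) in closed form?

Unrolling: T(n) = T(1) + 3·(n-1) = 1 + 3(n-1) = 3n - 2.

Answer: T(n) = 3n - 2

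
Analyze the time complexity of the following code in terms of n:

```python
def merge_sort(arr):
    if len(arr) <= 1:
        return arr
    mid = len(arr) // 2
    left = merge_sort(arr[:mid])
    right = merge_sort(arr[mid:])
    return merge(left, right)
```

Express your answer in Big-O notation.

This is Merge sort. Time complexity: O(n log n).

Answer: O(n log n)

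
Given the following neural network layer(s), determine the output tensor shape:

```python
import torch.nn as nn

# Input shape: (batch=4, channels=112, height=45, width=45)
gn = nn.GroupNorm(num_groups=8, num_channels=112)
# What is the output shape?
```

Input: (4, 112, 45, 45) -> Output: (4, 112, 45, 45)

Answer: (4, 112, 45, 45)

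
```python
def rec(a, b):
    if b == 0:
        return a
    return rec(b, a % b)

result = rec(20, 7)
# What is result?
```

rec(20, 7) -> rec(7, 6) -> rec(6, 1) -> rec(1, 0) -> 1

Answer: 1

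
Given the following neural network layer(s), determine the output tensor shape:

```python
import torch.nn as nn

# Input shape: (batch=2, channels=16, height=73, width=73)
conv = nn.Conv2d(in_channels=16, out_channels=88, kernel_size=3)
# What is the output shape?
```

Input: (2, 16, 73, 73) -> Output: (2, 88, 71, 71)

Answer: (2, 88, 71, 71)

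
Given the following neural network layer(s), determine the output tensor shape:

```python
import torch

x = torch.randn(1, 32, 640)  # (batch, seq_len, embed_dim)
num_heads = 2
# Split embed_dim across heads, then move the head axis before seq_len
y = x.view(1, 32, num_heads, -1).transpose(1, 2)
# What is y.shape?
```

Input: (1, 32, 640) -> head_dim = 640 // 2 = 320; after view: (1, 32, 2, 320) -> after transpose(1, 2): (1, 2, 32, 320) -> Output: (1, 2, 32, 320)

Answer: (1, 2, 32, 320)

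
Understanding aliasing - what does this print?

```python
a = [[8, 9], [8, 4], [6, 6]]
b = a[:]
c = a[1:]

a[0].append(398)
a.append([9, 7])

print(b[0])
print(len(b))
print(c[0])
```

Key concept: slice with nested mutation.
Step by step:
`a = [[8, 9], [8, 4], [6, 6]]` → a = [[8, 9], [8, 4], [6, 6]]
`b = a[:]` → b = [[8, 9], [8, 4], [6, 6]]
`c = a[1:]` → c = [[8, 4], [6, 6]]
`a[0].append(398)` → a = [[8, 9, 398], [8, 4], [6, 6]]; b = [[8, 9, 398], [8, 4], [6, 6]]
`a.append([9, 7])` → a = [[8, 9, 398], [8, 4], [6, 6], [9, 7]]
`print(b[0])` → prints [8, 9, 398]
`print(len(b))` → prints 3
`print(c[0])` → prints [8, 4]

Answer:
[8, 9, 398]
3
[8, 4]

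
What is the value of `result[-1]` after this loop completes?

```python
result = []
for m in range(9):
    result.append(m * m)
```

Last element of squares 0 to 8
`result` takes the values: [] → [0] → [0, 1] → [0, 1, 4] → [0, 1, 4, 9] → [0, 1, 4, 9, 16] → [0, 1, 4, 9, 16, 25] → [0, 1, 4, 9, 16, 25, 36] → [0, 1, 4, 9, 16, 25, 36, 49] → [0, 1, 4, 9, 16, 25, 36, 49, 64]
So `result[-1]` = 64

Answer: 64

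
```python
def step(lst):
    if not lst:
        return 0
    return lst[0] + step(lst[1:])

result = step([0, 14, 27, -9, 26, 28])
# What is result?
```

0 + 14 + 27 + (-9) + 26 + 28 + 0 = 86

Answer: 86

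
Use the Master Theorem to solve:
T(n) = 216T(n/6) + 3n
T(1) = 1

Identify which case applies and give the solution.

a=216, b=6, f(n)=3n. log_6(216) = 3. Since c=1 < 3, Case 1 applies: T(n) = Θ(n^log_b(a)) = O(n^3).

Answer: O(n^3) - Case 1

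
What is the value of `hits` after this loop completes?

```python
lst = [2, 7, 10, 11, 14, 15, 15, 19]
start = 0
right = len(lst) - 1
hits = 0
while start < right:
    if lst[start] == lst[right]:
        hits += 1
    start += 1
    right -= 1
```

Count matching pairs from ends
`hits` takes the values: 0

Answer: 0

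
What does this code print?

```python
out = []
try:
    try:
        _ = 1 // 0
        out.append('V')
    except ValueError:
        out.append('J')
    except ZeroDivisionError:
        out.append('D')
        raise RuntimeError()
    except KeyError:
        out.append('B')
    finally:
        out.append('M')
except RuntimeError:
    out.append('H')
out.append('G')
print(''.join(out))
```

Execution trace: 'D' (inner except ZeroDivisionError) → 'M' (inner finally) → 'H' (outer except RuntimeError) → 'G' (after the try/except). Output: DMHG

Answer: DMHG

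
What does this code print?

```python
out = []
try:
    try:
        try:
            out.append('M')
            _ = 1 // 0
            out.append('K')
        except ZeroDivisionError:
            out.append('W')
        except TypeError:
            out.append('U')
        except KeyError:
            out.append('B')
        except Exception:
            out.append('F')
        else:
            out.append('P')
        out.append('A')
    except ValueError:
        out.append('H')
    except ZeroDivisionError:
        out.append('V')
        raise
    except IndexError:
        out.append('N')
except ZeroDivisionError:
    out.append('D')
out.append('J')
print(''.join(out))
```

Execution trace: 'M' (inner try body) → 'W' (inner except ZeroDivisionError) → 'A' (try body, no exception) → 'J' (after the try/except). Output: MWAJ

Answer: MWAJ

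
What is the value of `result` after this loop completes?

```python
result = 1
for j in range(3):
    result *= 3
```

3^3 = 27
`result` takes the values: 1 → 3 → 9 → 27

Answer: 27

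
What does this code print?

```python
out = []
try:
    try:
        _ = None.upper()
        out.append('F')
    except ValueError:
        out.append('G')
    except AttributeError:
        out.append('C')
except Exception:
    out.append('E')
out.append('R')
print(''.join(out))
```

Execution trace: 'C' (inner except AttributeError) → 'R' (after the try/except). Output: CR

Answer: CR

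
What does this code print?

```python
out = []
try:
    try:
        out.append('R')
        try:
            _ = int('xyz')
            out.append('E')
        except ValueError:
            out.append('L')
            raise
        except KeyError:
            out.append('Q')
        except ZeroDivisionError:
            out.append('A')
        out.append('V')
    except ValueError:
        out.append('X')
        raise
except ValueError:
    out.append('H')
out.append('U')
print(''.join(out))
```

Execution trace: 'R' (try body) → 'L' (inner except ValueError) → 'X' (except ValueError) → 'H' (outer except ValueError) → 'U' (after the try/except). Output: RLXHU

Answer: RLXHU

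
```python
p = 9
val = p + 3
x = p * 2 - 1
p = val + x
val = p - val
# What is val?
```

Trace:
`p = 9` → p = 9
`val = p + 3` → val = 12
`x = p * 2 - 1` → x = 17
`p = val + x` → p = 29
`val = p - val` → val = 17
So val = 17

Answer: 17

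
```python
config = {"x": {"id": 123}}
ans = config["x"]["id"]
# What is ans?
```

Trace:
`config = {"x": {"id": 123}}` → config = {'x': {'id': 123}}
`ans = config["x"]["id"]` → ans = 123
So ans = 123

Answer: 123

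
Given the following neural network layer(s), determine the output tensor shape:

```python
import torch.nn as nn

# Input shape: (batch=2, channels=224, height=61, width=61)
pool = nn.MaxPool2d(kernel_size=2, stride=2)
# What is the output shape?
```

Input: (2, 224, 61, 61) -> Output: (2, 224, 30, 30)

Answer: (2, 224, 30, 30)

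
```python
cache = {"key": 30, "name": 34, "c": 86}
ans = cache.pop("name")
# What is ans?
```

Trace:
`cache = {"key": 30, "name": 34, "c": 86}` → cache = {'key': 30, 'name': 34, 'c': 86}
`ans = cache.pop("name")` → cache = {'key': 30, 'c': 86}; ans = 34
So ans = 34

Answer: 34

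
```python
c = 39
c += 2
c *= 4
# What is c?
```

Trace:
`c = 39` → c = 39
`c += 2` → c = 41
`c *= 4` → c = 164
So c = 164

Answer: 164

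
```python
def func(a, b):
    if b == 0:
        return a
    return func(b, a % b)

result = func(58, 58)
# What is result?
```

func(58, 58) -> func(58, 0) -> 58

Answer: 58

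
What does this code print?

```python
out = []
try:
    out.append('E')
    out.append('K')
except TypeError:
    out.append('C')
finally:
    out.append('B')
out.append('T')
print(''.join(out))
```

Execution trace: 'E' (try body) → 'K' (try body, no exception) → 'B' (finally) → 'T' (after the try/except). Output: EKBT

Answer: EKBT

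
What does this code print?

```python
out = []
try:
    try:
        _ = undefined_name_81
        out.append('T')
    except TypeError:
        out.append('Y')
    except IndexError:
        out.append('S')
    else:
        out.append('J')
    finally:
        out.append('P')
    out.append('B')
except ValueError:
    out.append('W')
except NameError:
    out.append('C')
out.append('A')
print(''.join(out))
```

Execution trace: 'P' (inner finally) → 'C' (except NameError) → 'A' (after the try/except). Output: PCA

Answer: PCA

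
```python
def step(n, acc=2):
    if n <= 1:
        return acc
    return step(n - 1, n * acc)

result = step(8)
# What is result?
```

Accumulator trace (n, acc): (8, 2) -> (7, 16) -> (6, 112) -> (5, 672) -> (4, 3360) -> (3, 13440) -> (2, 40320) -> (1, 80640) -> return 80640

Answer: 80640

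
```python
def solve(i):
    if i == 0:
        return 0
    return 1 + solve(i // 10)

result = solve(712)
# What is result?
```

Count of digits of 712: 3

Answer: 3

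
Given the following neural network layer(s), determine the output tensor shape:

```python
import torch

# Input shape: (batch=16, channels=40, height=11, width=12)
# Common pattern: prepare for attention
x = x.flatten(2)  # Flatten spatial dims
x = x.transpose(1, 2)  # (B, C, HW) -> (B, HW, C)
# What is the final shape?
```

Input: (16, 40, 11, 12) -> after flatten(2): (16, 40, 132) -> Output: (16, 132, 40)

Answer: (16, 132, 40)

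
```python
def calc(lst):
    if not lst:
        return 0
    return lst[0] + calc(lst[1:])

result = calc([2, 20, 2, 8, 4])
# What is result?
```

2 + 20 + 2 + 8 + 4 + 0 = 36

Answer: 36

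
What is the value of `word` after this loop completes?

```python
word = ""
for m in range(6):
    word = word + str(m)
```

Concatenate digits 0 to 5
`word` takes the values: "" → "0" → "01" → "012" → "0123" → "01234" → "012345"

Answer: "012345"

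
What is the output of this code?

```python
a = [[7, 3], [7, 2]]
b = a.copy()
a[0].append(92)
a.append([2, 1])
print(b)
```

Key concept: shallow copy with nested lists.
Step by step:
`a = [[7, 3], [7, 2]]` → a = [[7, 3], [7, 2]]
`b = a.copy()` → b = [[7, 3], [7, 2]]
`a[0].append(92)` → a = [[7, 3, 92], [7, 2]]; b = [[7, 3, 92], [7, 2]]
`a.append([2, 1])` → a = [[7, 3, 92], [7, 2], [2, 1]]
`print(b)` → prints [[7, 3, 92], [7, 2]]

Answer: [[7, 3, 92], [7, 2]]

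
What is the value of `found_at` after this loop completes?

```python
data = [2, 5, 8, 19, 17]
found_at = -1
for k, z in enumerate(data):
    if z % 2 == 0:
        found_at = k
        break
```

First even number index in [2, 5, 8, 19, 17]
`found_at` takes the values: -1 → 0

Answer: 0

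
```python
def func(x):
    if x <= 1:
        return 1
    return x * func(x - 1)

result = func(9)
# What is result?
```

func(9) = 9 * 8 * 7 * 6 * 5 * 4 * 3 * 2 * 1 = 362880

Answer: 362880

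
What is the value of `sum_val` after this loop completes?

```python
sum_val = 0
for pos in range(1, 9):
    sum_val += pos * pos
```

Sum of squares 1² to 8² = 204
`sum_val` takes the values: 0 → 1 → 5 → 14 → 30 → 55 → 91 → 140 → 204

Answer: 204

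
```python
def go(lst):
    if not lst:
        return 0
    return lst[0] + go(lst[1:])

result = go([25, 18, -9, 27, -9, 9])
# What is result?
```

25 + 18 + (-9) + 27 + (-9) + 9 + 0 = 61

Answer: 61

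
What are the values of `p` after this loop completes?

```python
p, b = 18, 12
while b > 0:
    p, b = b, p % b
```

GCD of 18 and 12
`p` takes the values: 18 → 12 → 6

Answer: 6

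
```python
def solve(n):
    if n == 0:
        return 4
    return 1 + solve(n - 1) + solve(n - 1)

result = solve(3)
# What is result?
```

solve(n) = 1 + 2·solve(n-1), solve(0)=4. Closed form: (4+1)·2^3 - 1 = 39.

Answer: 39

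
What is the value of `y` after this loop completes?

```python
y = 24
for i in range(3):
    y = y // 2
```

Halve 3 times: 24 // 2^3 = 3
`y` takes the values: 24 → 12 → 6 → 3

Answer: 3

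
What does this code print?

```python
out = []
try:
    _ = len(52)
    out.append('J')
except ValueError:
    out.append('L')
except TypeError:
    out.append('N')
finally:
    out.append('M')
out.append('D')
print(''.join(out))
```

Execution trace: 'N' (except TypeError) → 'M' (finally) → 'D' (after the try/except). Output: NMD

Answer: NMD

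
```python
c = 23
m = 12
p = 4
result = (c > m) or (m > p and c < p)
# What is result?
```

Trace:
`c = 23` → c = 23
`m = 12` → m = 12
`p = 4` → p = 4
`result = (c > m) or (m > p and c < p)` → result = True
So result = True

Answer: True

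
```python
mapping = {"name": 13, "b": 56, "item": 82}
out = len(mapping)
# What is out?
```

Trace:
`mapping = {"name": 13, "b": 56, "item": 82}` → mapping = {'name': 13, 'b': 56, 'item': 82}
`out = len(mapping)` → out = 3
So out = 3

Answer: 3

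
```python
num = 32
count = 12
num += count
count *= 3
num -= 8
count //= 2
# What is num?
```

Trace:
`num = 32` → num = 32
`count = 12` → count = 12
`num += count` → num = 44
`count *= 3` → count = 36
`num -= 8` → num = 36
`count //= 2` → count = 18
So num = 36

Answer: 36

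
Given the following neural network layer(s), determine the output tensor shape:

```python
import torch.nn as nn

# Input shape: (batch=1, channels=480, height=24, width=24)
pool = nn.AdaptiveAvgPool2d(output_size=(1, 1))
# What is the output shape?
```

Input: (1, 480, 24, 24) -> Output: (1, 480, 1, 1)

Answer: (1, 480, 1, 1)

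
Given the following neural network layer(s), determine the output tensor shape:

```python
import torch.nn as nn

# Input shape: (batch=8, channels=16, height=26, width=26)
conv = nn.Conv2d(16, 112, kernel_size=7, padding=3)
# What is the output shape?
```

Input: (8, 16, 26, 26) -> Output: (8, 112, 26, 26)

Answer: (8, 112, 26, 26)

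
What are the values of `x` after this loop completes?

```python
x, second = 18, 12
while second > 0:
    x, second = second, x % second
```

GCD of 18 and 12
`x` takes the values: 18 → 12 → 6

Answer: 6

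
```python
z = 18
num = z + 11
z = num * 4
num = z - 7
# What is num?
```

Trace:
`z = 18` → z = 18
`num = z + 11` → num = 29
`z = num * 4` → z = 116
`num = z - 7` → num = 109
So num = 109

Answer: 109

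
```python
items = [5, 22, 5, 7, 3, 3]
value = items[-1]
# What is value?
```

Trace:
`items = [5, 22, 5, 7, 3, 3]` → items = [5, 22, 5, 7, 3, 3]
`value = items[-1]` → value = 3
So value = 3

Answer: 3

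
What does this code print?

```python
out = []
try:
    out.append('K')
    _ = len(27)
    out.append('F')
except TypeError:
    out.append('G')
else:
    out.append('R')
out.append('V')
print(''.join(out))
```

Execution trace: 'K' (try body) → 'G' (except TypeError) → 'V' (after the try/except). Output: KGV

Answer: KGV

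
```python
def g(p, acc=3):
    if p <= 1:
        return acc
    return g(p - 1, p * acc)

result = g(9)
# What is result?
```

Accumulator trace (n, acc): (9, 3) -> (8, 27) -> (7, 216) -> (6, 1512) -> (5, 9072) -> (4, 45360) -> (3, 181440) -> (2, 544320) -> (1, 1088640) -> return 1088640

Answer: 1088640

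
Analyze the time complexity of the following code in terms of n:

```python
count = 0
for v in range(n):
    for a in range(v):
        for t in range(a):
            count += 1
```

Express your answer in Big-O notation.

Each loop level contributes: n × n × n. Multiplying the contributions gives O(n^3).

Answer: O(n^3)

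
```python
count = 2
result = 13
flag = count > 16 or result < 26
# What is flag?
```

Trace:
`count = 2` → count = 2
`result = 13` → result = 13
`flag = count > 16 or result < 26` → flag = True
So flag = True

Answer: True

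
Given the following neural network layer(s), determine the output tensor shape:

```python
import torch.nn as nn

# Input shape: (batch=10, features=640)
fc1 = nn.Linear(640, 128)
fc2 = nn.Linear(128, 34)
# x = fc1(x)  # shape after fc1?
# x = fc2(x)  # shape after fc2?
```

Input: (10, 640) -> after fc1: (10, 128) -> Output: (10, 34)

Answer: (10, 34)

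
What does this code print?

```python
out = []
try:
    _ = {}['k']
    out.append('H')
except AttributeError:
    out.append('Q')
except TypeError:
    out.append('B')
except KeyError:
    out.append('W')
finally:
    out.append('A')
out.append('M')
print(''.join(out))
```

Execution trace: 'W' (except KeyError) → 'A' (finally) → 'M' (after the try/except). Output: WAM

Answer: WAM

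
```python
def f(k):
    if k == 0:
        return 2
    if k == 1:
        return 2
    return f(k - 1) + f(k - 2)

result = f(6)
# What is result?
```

Build up from base cases: f(0)=2, f(1)=2, f(2)=4, f(3)=6, f(4)=10, f(5)=16, f(6)=26

Answer: 26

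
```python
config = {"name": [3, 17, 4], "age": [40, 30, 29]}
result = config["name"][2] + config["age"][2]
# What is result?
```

Trace:
`config = {"name": [3, 17, 4], "age": [40, 30, 29]}` → config = {'name': [3, 17, 4], 'age': [40, 30, 29]}
`result = config["name"][2] + config["age"][2]` → result = 33
So result = 33

Answer: 33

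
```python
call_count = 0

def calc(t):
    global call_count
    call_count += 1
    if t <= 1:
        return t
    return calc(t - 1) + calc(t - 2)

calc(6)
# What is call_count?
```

Calls(t) = 1 + Calls(t-1) + Calls(t-2); Calls(0)=Calls(1)=1. For t=6 this gives 25.

Answer: 25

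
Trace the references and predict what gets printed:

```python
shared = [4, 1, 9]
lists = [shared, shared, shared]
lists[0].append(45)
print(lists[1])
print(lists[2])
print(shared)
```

Key concept: list of same reference.
Step by step:
`shared = [4, 1, 9]` → shared = [4, 1, 9]
`lists = [shared, shared, shared]` → lists = [[4, 1, 9], [4, 1, 9], [4, 1, 9]]
`lists[0].append(45)` → shared = [4, 1, 9, 45]; lists = [[4, 1, 9, 45], [4, 1, 9, 45], [4, 1, 9, 45]]
`print(lists[1])` → prints [4, 1, 9, 45]
`print(lists[2])` → prints [4, 1, 9, 45]
`print(shared)` → prints [4, 1, 9, 45]

Answer:
[4, 1, 9, 45]
[4, 1, 9, 45]
[4, 1, 9, 45]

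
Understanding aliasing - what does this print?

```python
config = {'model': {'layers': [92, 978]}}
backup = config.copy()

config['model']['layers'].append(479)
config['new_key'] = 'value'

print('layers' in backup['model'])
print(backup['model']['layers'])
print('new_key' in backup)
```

Key concept: shallow copy gotcha with nested dict.
Step by step:
`config = {'model': {'layers': [92, 978]}}` → config = {'model': {'layers': [92, 978]}}
`backup = config.copy()` → backup = {'model': {'layers': [92, 978]}}
`config['model']['layers'].append(479)` → config = {'model': {'layers': [92, 978, 479]}}; backup = {'model': {'layers': [92, 978, 479]}}
`config['new_key'] = 'value'` → config = {'model': {'layers': [92, 978, 479]}, 'new_key': 'value'}
`print('layers' in backup['model'])` → prints True
`print(backup['model']['layers'])` → prints [92, 978, 479]
`print('new_key' in backup)` → prints False

Answer:
True
[92, 978, 479]
False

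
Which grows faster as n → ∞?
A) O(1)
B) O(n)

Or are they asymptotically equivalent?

O(1) vs O(n): Higher order terms dominate.

Answer: B) O(n) grows faster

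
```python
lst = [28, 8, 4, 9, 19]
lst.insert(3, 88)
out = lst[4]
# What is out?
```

Trace:
`lst = [28, 8, 4, 9, 19]` → lst = [28, 8, 4, 9, 19]
`lst.insert(3, 88)` → lst = [28, 8, 4, 88, 9, 19]
`out = lst[4]` → out = 9
So out = 9

Answer: 9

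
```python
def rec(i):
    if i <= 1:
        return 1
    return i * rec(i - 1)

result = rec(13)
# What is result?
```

rec(13) = 13 * 12 * 11 * 10 * 9 * 8 * 7 * 6 * 5 * 4 * 3 * 2 * 1 = 6227020800

Answer: 6227020800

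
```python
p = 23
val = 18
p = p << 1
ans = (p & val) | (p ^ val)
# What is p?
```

Trace:
`p = 23` → p = 23
`val = 18` → val = 18
`p = p << 1` → p = 46
`ans = (p & val) | (p ^ val)` → ans = 62
So p = 46

Answer: 46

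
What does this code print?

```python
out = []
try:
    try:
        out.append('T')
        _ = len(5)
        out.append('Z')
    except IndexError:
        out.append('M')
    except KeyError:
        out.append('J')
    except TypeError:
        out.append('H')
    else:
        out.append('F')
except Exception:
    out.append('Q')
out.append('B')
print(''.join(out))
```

Execution trace: 'T' (inner try body) → 'H' (inner except TypeError) → 'B' (after the try/except). Output: THB

Answer: THB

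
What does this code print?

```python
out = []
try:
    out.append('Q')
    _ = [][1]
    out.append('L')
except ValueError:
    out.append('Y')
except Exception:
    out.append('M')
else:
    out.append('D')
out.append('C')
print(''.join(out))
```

Execution trace: 'Q' (try body) → 'M' (except Exception) → 'C' (after the try/except). Output: QMC

Answer: QMC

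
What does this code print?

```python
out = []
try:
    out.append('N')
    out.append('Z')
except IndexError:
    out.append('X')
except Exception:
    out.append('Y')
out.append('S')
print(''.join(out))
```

Execution trace: 'N' (try body) → 'Z' (try body, no exception) → 'S' (after the try/except). Output: NZS

Answer: NZS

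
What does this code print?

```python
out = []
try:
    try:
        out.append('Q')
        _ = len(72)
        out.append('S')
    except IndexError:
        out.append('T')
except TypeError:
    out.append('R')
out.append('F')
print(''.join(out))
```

Execution trace: 'Q' (try body) → 'R' (outer except TypeError) → 'F' (after the try/except). Output: QRF

Answer: QRF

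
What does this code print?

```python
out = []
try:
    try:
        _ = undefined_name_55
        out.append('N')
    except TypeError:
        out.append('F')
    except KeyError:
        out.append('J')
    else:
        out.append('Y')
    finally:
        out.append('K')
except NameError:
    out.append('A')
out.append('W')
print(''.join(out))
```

Execution trace: 'K' (finally) → 'A' (outer except NameError) → 'W' (after the try/except). Output: KAW

Answer: KAW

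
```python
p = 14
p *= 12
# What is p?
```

Trace:
`p = 14` → p = 14
`p *= 12` → p = 168
So p = 168

Answer: 168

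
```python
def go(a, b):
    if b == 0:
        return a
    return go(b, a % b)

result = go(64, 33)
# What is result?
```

go(64, 33) -> go(33, 31) -> go(31, 2) -> go(2, 1) -> go(1, 0) -> 1

Answer: 1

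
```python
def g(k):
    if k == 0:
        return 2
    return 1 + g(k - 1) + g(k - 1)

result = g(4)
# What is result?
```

g(k) = 1 + 2·g(k-1), g(0)=2. Closed form: (2+1)·2^4 - 1 = 47.

Answer: 47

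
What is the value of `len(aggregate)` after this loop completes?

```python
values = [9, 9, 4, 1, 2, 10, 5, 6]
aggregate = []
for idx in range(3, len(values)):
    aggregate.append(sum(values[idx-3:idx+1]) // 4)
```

Number of 4-element averages
`aggregate` takes the values: [] → [5] → [5, 4] → [5, 4, 4] → [5, 4, 4, 4] → [5, 4, 4, 4, 5]
So `len(aggregate)` = 5

Answer: 5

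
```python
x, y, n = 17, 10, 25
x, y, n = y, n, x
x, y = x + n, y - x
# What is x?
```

Trace:
`x, y, n = 17, 10, 25` → x = 17; y = 10; n = 25
`x, y, n = y, n, x` → x = 10; y = 25; n = 17
`x, y = x + n, y - x` → x = 27; y = 15
So x = 27

Answer: 27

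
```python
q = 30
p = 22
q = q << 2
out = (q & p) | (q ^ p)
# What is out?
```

Trace:
`q = 30` → q = 30
`p = 22` → p = 22
`q = q << 2` → q = 120
`out = (q & p) | (q ^ p)` → out = 126
So out = 126

Answer: 126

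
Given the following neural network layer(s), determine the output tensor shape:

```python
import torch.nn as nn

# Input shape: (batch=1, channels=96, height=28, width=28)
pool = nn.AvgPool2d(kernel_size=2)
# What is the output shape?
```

Input: (1, 96, 28, 28) -> Output: (1, 96, 14, 14)

Answer: (1, 96, 14, 14)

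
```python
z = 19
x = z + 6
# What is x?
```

Trace:
`z = 19` → z = 19
`x = z + 6` → x = 25
So x = 25

Answer: 25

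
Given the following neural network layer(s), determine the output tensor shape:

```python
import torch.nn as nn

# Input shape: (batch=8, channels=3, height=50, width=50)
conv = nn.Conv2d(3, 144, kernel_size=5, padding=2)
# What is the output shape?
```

Input: (8, 3, 50, 50) -> Output: (8, 144, 50, 50)

Answer: (8, 144, 50, 50)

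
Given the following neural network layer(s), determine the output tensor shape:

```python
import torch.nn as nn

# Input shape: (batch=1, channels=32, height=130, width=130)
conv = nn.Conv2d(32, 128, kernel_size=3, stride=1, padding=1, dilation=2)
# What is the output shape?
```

Input: (1, 32, 130, 130) -> Output: (1, 128, 128, 128)

Answer: (1, 128, 128, 128)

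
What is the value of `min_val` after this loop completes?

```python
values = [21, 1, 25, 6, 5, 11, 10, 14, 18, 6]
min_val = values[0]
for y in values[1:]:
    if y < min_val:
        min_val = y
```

Minimum of [21, 1, 25, 6, 5, 11, 10, 14, 18, 6]
`min_val` takes the values: 21 → 1

Answer: 1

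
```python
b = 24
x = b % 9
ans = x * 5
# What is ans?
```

Trace:
`b = 24` → b = 24
`x = b % 9` → x = 6
`ans = x * 5` → ans = 30
So ans = 30

Answer: 30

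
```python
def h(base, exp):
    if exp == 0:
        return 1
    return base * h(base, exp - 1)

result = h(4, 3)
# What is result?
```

h(4, 3) = 4 * 4 * 4 = 64

Answer: 64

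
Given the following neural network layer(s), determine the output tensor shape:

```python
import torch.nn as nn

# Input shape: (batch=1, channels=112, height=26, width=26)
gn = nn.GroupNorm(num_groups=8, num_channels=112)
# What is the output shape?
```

Input: (1, 112, 26, 26) -> Output: (1, 112, 26, 26)

Answer: (1, 112, 26, 26)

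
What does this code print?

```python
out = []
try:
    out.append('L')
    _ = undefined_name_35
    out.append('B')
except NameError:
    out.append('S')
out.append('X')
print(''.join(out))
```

Execution trace: 'L' (try body) → 'S' (except NameError) → 'X' (after the try/except). Output: LSX

Answer: LSX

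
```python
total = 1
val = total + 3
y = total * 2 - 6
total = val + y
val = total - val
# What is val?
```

Trace:
`total = 1` → total = 1
`val = total + 3` → val = 4
`y = total * 2 - 6` → y = -4
`total = val + y` → total = 0
`val = total - val` → val = -4
So val = -4

Answer: -4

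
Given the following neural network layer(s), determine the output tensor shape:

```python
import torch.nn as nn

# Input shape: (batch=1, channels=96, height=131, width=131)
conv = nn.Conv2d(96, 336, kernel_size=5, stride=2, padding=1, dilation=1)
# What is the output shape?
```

Input: (1, 96, 131, 131) -> Output: (1, 336, 65, 65)

Answer: (1, 336, 65, 65)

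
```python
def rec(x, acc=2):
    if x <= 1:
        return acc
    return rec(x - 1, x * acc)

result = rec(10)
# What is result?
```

Accumulator trace (n, acc): (10, 2) -> (9, 20) -> (8, 180) -> (7, 1440) -> (6, 10080) -> (5, 60480) -> (4, 302400) -> (3, 1209600) -> (2, 3628800) -> (1, 7257600) -> return 7257600

Answer: 7257600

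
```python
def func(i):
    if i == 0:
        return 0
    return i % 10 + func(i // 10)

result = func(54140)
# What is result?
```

Sum of digits of 54140: 0 + 4 + 1 + 4 + 5 = 14

Answer: 14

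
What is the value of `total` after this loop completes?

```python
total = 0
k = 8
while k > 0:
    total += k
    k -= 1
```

Sum 8 down to 1
`total` takes the values: 0 → 8 → 15 → 21 → 26 → 30 → 33 → 35 → 36

Answer: 36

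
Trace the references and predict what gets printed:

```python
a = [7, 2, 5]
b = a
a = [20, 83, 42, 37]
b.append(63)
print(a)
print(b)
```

Key concept: rebinding vs mutation: a is rebound to a new list, b still points at the original.
Step by step:
`a = [7, 2, 5]` → a = [7, 2, 5]
`b = a` → b = [7, 2, 5] (same object as a)
`a = [20, 83, 42, 37]` → a = [20, 83, 42, 37]
`b.append(63)` → b = [7, 2, 5, 63]
`print(a)` → prints [20, 83, 42, 37]
`print(b)` → prints [7, 2, 5, 63]

Answer:
[20, 83, 42, 37]
[7, 2, 5, 63]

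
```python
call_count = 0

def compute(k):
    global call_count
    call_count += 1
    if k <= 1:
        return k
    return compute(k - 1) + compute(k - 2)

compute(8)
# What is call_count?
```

Calls(k) = 1 + Calls(k-1) + Calls(k-2); Calls(0)=Calls(1)=1. For k=8 this gives 67.

Answer: 67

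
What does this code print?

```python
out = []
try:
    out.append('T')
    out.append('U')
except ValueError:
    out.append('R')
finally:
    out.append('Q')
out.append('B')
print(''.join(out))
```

Execution trace: 'T' (try body) → 'U' (try body, no exception) → 'Q' (finally) → 'B' (after the try/except). Output: TUQB

Answer: TUQB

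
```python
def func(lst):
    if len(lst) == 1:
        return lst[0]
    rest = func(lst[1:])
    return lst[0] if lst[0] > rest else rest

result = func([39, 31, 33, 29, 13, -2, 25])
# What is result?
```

Recursive max over [39, 31, 33, 29, 13, -2, 25] = 39

Answer: 39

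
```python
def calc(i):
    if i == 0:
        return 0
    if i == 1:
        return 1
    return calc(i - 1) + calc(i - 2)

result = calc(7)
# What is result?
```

Build up from base cases: calc(0)=0, calc(1)=1, calc(2)=1, calc(3)=2, calc(4)=3, calc(5)=5, calc(6)=8, ..., calc(7)=13

Answer: 13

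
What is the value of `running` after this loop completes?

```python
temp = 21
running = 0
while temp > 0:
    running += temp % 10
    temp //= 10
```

Sum digits of 21
`running` takes the values: 0 → 1 → 3

Answer: 3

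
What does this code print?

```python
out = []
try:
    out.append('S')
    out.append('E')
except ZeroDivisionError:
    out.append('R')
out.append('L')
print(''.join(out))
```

Execution trace: 'S' (try body) → 'E' (try body, no exception) → 'L' (after the try/except). Output: SEL

Answer: SEL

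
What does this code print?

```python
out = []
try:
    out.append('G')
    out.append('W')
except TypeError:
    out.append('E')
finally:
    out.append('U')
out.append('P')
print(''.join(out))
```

Execution trace: 'G' (try body) → 'W' (try body, no exception) → 'U' (finally) → 'P' (after the try/except). Output: GWUP

Answer: GWUP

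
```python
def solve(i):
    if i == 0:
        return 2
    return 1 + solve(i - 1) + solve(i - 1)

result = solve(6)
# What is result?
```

solve(i) = 1 + 2·solve(i-1), solve(0)=2. Closed form: (2+1)·2^6 - 1 = 191.

Answer: 191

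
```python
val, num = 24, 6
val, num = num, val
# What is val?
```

Trace:
`val, num = 24, 6` → val = 24; num = 6
`val, num = num, val` → val = 6; num = 24
So val = 6

Answer: 6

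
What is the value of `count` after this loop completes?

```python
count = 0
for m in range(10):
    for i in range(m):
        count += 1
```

Triangle number: 0+1+2+...+9
`count` takes the values: 0 → 1 → 2 → 3 → 4 → 5 → 6 → 7 → 8 → 9 → 10 → 11 → 12 → 13 → 14 → 15 → 16 → 17 → 18 → 19 → 20 → 21 → 22 → 23 → 24 → 25 → 26 → 27 → 28 → 29 → … → 41 → 42 → 43 → 44 → 45

Answer: 45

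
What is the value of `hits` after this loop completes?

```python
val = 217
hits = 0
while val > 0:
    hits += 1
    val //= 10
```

Count digits by repeated division by 10
`hits` takes the values: 0 → 1 → 2 → 3

Answer: 3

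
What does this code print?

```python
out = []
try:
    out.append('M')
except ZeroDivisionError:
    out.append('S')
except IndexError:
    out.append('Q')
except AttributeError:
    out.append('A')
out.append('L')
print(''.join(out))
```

Execution trace: 'M' (try body, no exception) → 'L' (after the try/except). Output: ML

Answer: ML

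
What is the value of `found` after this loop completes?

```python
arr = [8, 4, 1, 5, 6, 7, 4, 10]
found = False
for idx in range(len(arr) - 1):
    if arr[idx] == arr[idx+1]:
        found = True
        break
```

Check consecutive duplicates in [8, 4, 1, 5, 6, 7, 4, 10]
`found` takes the values: False

Answer: False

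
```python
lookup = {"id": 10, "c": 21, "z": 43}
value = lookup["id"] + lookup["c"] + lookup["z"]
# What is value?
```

Trace:
`lookup = {"id": 10, "c": 21, "z": 43}` → lookup = {'id': 10, 'c': 21, 'z': 43}
`value = lookup["id"] + lookup["c"] + lookup["z"]` → value = 74
So value = 74

Answer: 74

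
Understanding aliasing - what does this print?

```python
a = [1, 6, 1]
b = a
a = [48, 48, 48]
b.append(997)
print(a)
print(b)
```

Key concept: rebinding vs mutation: a is rebound to a new list, b still points at the original.
Step by step:
`a = [1, 6, 1]` → a = [1, 6, 1]
`b = a` → b = [1, 6, 1] (same object as a)
`a = [48, 48, 48]` → a = [48, 48, 48]
`b.append(997)` → b = [1, 6, 1, 997]
`print(a)` → prints [48, 48, 48]
`print(b)` → prints [1, 6, 1, 997]

Answer:
[48, 48, 48]
[1, 6, 1, 997]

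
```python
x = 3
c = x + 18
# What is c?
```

Trace:
`x = 3` → x = 3
`c = x + 18` → c = 21
So c = 21

Answer: 21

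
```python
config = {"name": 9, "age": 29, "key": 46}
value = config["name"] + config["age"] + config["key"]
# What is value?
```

Trace:
`config = {"name": 9, "age": 29, "key": 46}` → config = {'name': 9, 'age': 29, 'key': 46}
`value = config["name"] + config["age"] + config["key"]` → value = 84
So value = 84

Answer: 84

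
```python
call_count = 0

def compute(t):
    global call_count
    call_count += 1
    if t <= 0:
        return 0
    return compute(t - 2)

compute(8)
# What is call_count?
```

Linear recursion stepping by 2: 5 calls from t=8 down to ≤0.

Answer: 5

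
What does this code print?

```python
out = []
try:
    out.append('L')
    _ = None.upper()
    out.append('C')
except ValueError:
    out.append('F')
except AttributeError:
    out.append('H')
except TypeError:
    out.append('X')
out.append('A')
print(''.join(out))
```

Execution trace: 'L' (try body) → 'H' (except AttributeError) → 'A' (after the try/except). Output: LHA

Answer: LHA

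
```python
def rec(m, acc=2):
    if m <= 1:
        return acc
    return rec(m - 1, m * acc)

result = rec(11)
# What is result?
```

Accumulator trace (n, acc): (11, 2) -> (10, 22) -> (9, 220) -> (8, 1980) -> (7, 15840) -> (6, 110880) -> (5, 665280) -> (4, 3326400) -> (3, 13305600) -> (2, 39916800) -> (1, 79833600) -> return 79833600

Answer: 79833600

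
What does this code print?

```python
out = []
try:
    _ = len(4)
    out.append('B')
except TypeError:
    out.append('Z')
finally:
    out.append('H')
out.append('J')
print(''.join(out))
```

Execution trace: 'Z' (except TypeError) → 'H' (finally) → 'J' (after the try/except). Output: ZHJ

Answer: ZHJ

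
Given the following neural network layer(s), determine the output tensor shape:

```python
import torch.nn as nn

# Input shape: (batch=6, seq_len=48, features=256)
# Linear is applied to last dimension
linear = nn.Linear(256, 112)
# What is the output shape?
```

Input: (6, 48, 256) -> Output: (6, 48, 112)

Answer: (6, 48, 112)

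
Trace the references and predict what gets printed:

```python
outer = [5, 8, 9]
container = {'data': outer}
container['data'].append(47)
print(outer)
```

Key concept: dict holds reference to list.
Step by step:
`outer = [5, 8, 9]` → outer = [5, 8, 9]
`container = {'data': outer}` → container = {'data': [5, 8, 9]}
`container['data'].append(47)` → outer = [5, 8, 9, 47]; container = {'data': [5, 8, 9, 47]}
`print(outer)` → prints [5, 8, 9, 47]

Answer: [5, 8, 9, 47]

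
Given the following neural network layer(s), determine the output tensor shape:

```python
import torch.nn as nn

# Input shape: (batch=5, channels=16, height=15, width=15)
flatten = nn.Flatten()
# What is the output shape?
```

Input: (5, 16, 15, 15) -> Output: (5, 3600)

Answer: (5, 3600)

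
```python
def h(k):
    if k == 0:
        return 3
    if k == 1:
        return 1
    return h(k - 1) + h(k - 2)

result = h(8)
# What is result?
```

Build up from base cases: h(0)=3, h(1)=1, h(2)=4, h(3)=5, h(4)=9, h(5)=14, h(6)=23, ..., h(8)=60

Answer: 60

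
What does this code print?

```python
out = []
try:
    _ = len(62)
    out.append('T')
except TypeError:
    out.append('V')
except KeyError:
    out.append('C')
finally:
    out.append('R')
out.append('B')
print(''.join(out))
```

Execution trace: 'V' (except TypeError) → 'R' (finally) → 'B' (after the try/except). Output: VRB

Answer: VRB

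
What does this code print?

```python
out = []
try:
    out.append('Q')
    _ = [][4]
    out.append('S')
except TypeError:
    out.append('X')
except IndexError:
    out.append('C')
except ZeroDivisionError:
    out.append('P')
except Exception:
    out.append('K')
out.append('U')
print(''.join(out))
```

Execution trace: 'Q' (try body) → 'C' (except IndexError) → 'U' (after the try/except). Output: QCU

Answer: QCU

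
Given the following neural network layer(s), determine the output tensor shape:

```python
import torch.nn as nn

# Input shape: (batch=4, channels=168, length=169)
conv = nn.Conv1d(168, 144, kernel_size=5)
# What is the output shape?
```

Input: (4, 168, 169) -> Output: (4, 144, 165)

Answer: (4, 144, 165)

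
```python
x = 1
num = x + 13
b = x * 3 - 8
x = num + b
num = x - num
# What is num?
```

Trace:
`x = 1` → x = 1
`num = x + 13` → num = 14
`b = x * 3 - 8` → b = -5
`x = num + b` → x = 9
`num = x - num` → num = -5
So num = -5

Answer: -5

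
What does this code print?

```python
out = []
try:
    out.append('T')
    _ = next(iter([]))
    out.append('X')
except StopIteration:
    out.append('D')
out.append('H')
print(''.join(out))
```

Execution trace: 'T' (try body) → 'D' (except StopIteration) → 'H' (after the try/except). Output: TDH

Answer: TDH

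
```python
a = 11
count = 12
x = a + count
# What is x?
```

Trace:
`a = 11` → a = 11
`count = 12` → count = 12
`x = a + count` → x = 23
So x = 23

Answer: 23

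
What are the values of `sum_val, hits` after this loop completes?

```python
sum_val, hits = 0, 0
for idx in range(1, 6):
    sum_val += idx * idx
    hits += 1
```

Sum of squares and count
`sum_val, hits` takes the values: (0, 0) → (1, 0) → (1, 1) → (5, 1) → (5, 2) → (14, 2) → (14, 3) → (30, 3) → (30, 4) → (55, 4) → (55, 5)

Answer: 55, 5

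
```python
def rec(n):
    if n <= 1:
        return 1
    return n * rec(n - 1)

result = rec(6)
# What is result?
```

rec(6) = 6 * 5 * 4 * 3 * 2 * 1 = 720

Answer: 720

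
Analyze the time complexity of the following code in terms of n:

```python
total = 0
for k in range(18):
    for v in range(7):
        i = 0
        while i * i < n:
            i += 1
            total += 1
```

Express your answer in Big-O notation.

Each loop level contributes: 1 × 1 × √n. Multiplying the contributions gives O(√n).

Answer: O(√n)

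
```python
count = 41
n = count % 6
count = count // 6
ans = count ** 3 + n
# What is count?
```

Trace:
`count = 41` → count = 41
`n = count % 6` → n = 5
`count = count // 6` → count = 6
`ans = count ** 3 + n` → ans = 221
So count = 6

Answer: 6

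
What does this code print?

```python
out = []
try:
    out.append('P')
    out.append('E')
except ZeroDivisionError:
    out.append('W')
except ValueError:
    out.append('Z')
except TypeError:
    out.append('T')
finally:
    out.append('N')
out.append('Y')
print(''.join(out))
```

Execution trace: 'P' (try body) → 'E' (try body, no exception) → 'N' (finally) → 'Y' (after the try/except). Output: PENY

Answer: PENY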